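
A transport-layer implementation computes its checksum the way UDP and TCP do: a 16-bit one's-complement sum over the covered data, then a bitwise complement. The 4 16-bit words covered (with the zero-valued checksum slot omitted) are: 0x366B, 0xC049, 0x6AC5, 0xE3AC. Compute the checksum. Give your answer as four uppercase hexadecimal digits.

BAD8

One's-complement addition (fold any carry out of bit 15 back into bit 0):
  0x366B + 0xC049 = 0x0F6B4
  0xF6B4 + 0x6AC5 = 0x16179 → wrap carry → 0x617A
  0x617A + 0xE3AC = 0x14526 → wrap carry → 0x4527
One's-complement sum = 0x4527.
Checksum = ~0x4527 & 0xFFFF = 0xBAD8.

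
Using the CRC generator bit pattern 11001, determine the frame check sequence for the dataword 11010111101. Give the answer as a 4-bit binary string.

1101

Append 4 zeros: 110101111010000. Divide by 11001 (XOR where the leading bit is 1):
  pos 0: 11010 XOR 11001 = 00011
  pos 3: 11111 XOR 11001 = 00110
  pos 5: 11010 XOR 11001 = 00011
  pos 8: 11100 XOR 11001 = 00101
  pos 10: 10100 XOR 11001 = 01101
Remainder (last 4 bits) = 1101. This is the CRC / FCS.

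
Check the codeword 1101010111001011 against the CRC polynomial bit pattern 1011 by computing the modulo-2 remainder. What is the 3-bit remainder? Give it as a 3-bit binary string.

001

Modulo-2 division of 1101010111001011 by 1011:
  pos 0: 1101 XOR 1011 = 0110
  pos 1: 1100 XOR 1011 = 0111
  pos 2: 1111 XOR 1011 = 0100
  pos 3: 1000 XOR 1011 = 0011
  pos 5: 1111 XOR 1011 = 0100
  pos 6: 1001 XOR 1011 = 0010
  pos 8: 1000 XOR 1011 = 0011
  pos 10: 1110 XOR 1011 = 0101
  pos 11: 1011 XOR 1011 = 0000
Remainder = 001 (nonzero — an error is detected).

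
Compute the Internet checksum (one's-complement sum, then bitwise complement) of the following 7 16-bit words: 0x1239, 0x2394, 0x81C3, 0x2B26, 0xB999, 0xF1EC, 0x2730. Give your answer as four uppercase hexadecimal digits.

4A92

One's-complement addition (fold any carry out of bit 15 back into bit 0):
  0x1239 + 0x2394 = 0x035CD
  0x35CD + 0x81C3 = 0x0B790
  0xB790 + 0x2B26 = 0x0E2B6
  0xE2B6 + 0xB999 = 0x19C4F → wrap carry → 0x9C50
  0x9C50 + 0xF1EC = 0x18E3C → wrap carry → 0x8E3D
  0x8E3D + 0x2730 = 0x0B56D
One's-complement sum = 0xB56D.
Checksum = ~0xB56D & 0xFFFF = 0x4A92.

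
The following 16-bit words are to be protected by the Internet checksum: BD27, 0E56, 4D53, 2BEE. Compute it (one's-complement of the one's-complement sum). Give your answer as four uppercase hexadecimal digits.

BB40

One's-complement addition (fold any carry out of bit 15 back into bit 0):
  0xBD27 + 0x0E56 = 0x0CB7D
  0xCB7D + 0x4D53 = 0x118D0 → wrap carry → 0x18D1
  0x18D1 + 0x2BEE = 0x044BF
One's-complement sum = 0x44BF.
Checksum = ~0x44BF & 0xFFFF = 0xBB40.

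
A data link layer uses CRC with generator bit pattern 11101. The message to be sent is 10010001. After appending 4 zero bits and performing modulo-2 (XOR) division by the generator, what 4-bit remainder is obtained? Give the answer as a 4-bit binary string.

0010

Append 4 zeros: 100100010000. Divide by 11101 (XOR where the leading bit is 1):
  pos 0: 10010 XOR 11101 = 01111
  pos 1: 11110 XOR 11101 = 00011
  pos 4: 11010 XOR 11101 = 00111
  pos 6: 11100 XOR 11101 = 00001
Remainder (last 4 bits) = 0010. This is the CRC / FCS.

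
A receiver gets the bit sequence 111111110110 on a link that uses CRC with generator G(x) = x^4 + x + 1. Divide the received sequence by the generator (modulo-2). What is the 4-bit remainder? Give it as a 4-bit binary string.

0010

Modulo-2 division of 111111110110 by 10011:
  pos 0: 11111 XOR 10011 = 01100
  pos 1: 11001 XOR 10011 = 01010
  pos 2: 10101 XOR 10011 = 00110
  pos 4: 11010 XOR 10011 = 01001
  pos 5: 10011 XOR 10011 = 00000
Remainder = 0010 (nonzero — an error is detected).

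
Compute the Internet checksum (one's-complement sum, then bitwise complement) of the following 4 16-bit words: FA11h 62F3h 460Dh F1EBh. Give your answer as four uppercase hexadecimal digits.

6B01

One's-complement addition (fold any carry out of bit 15 back into bit 0):
  0xFA11 + 0x62F3 = 0x15D04 → wrap carry → 0x5D05
  0x5D05 + 0x460D = 0x0A312
  0xA312 + 0xF1EB = 0x194FD → wrap carry → 0x94FE
One's-complement sum = 0x94FE.
Checksum = ~0x94FE & 0xFFFF = 0x6B01.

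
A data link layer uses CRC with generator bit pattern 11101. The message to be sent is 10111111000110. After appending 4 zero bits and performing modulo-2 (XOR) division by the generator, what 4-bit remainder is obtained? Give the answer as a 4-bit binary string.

1110

Append 4 zeros: 101111110001100000. Divide by 11101 (XOR where the leading bit is 1):
  pos 0: 10111 XOR 11101 = 01010
  pos 1: 10101 XOR 11101 = 01000
  pos 2: 10001 XOR 11101 = 01100
  pos 3: 11001 XOR 11101 = 00100
  pos 5: 10000 XOR 11101 = 01101
  pos 6: 11010 XOR 11101 = 00111
  pos 8: 11111 XOR 11101 = 00010
  pos 11: 10000 XOR 11101 = 01101
  pos 12: 11010 XOR 11101 = 00111
Remainder (last 4 bits) = 1110. This is the CRC / FCS.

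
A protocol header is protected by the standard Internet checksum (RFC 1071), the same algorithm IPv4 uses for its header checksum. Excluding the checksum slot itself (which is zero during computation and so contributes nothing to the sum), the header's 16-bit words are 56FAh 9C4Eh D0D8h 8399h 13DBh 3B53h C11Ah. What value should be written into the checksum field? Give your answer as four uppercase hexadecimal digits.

A7FB

One's-complement addition (fold any carry out of bit 15 back into bit 0):
  0x56FA + 0x9C4E = 0x0F348
  0xF348 + 0xD0D8 = 0x1C420 → wrap carry → 0xC421
  0xC421 + 0x8399 = 0x147BA → wrap carry → 0x47BB
  0x47BB + 0x13DB = 0x05B96
  0x5B96 + 0x3B53 = 0x096E9
  0x96E9 + 0xC11A = 0x15803 → wrap carry → 0x5804
One's-complement sum = 0x5804.
Checksum = ~0x5804 & 0xFFFF = 0xA7FB.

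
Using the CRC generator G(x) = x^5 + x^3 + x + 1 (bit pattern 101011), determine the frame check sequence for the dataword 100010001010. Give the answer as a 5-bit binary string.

Append 5 zeros: 10001000101000000. Divide by 101011 (XOR where the leading bit is 1):
  pos 0: 100010 XOR 101011 = 001001
  pos 2: 100100 XOR 101011 = 001111
  pos 4: 111110 XOR 101011 = 010101
  pos 5: 101011 XOR 101011 = 000000
Remainder (last 5 bits) = 00000. This is the CRC / FCS.

00000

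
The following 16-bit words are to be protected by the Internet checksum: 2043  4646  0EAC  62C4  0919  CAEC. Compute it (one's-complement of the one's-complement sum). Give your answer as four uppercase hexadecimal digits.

5400

One's-complement addition (fold any carry out of bit 15 back into bit 0):
  0x2043 + 0x4646 = 0x06689
  0x6689 + 0x0EAC = 0x07535
  0x7535 + 0x62C4 = 0x0D7F9
  0xD7F9 + 0x0919 = 0x0E112
  0xE112 + 0xCAEC = 0x1ABFE → wrap carry → 0xABFF
One's-complement sum = 0xABFF.
Checksum = ~0xABFF & 0xFFFF = 0x5400.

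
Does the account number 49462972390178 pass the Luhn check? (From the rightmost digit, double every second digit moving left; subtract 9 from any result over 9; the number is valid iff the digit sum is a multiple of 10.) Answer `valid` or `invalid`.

From the right, keep odd positions and double even positions (subtract 9 from any doubled value over 9):
  doubled (positions 2,4,...): 5 0 6 5 4 8 8 → sum 36
  kept (positions 1,3,...): 8 1 9 2 9 6 9 → sum 44
Total = 80.
80 mod 10 = 0, so the number is valid.

valid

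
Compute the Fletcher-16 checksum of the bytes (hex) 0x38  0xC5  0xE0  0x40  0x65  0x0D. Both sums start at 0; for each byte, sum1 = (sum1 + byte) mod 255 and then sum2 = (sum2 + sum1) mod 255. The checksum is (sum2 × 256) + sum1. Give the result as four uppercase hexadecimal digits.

4A91

Running sums (mod 255):
  after byte 0 (0x38): sum1=56, sum2=56
  after byte 1 (0xC5): sum1=253, sum2=54
  after byte 2 (0xE0): sum1=222, sum2=21
  after byte 3 (0x40): sum1=31, sum2=52
  after byte 4 (0x65): sum1=132, sum2=184
  after byte 5 (0x0D): sum1=145, sum2=74
Checksum = sum2·256 + sum1 = 74·256 + 145 = 19089 = 0x4A91.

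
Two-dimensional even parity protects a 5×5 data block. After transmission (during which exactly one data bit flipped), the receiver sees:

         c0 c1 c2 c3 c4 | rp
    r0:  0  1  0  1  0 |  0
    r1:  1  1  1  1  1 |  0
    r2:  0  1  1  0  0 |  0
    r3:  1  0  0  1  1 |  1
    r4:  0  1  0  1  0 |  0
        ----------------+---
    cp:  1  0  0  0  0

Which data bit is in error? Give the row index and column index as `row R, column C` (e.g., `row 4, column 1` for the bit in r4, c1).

row 1, column 0

Recompute each row's even parity and compare to rp:
  r0: data parity 0, sent rp 0 → ok
  r1: data parity 1, sent rp 0 → mismatch
  r2: data parity 0, sent rp 0 → ok
  r3: data parity 1, sent rp 1 → ok
  r4: data parity 0, sent rp 0 → ok
Recompute each column's even parity and compare to cp:
  c0: data parity 0, sent cp 1 → mismatch
  c1: data parity 0, sent cp 0 → ok
  c2: data parity 0, sent cp 0 → ok
  c3: data parity 0, sent cp 0 → ok
  c4: data parity 0, sent cp 0 → ok
Exactly one row (r1) and one column (c0) fail → the flipped bit is at their intersection.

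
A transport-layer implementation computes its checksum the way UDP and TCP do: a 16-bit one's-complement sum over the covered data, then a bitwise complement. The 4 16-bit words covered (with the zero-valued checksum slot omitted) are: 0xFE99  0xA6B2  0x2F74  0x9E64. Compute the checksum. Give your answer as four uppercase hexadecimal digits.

One's-complement addition (fold any carry out of bit 15 back into bit 0):
  0xFE99 + 0xA6B2 = 0x1A54B → wrap carry → 0xA54C
  0xA54C + 0x2F74 = 0x0D4C0
  0xD4C0 + 0x9E64 = 0x17324 → wrap carry → 0x7325
One's-complement sum = 0x7325.
Checksum = ~0x7325 & 0xFFFF = 0x8CDA.

8CDA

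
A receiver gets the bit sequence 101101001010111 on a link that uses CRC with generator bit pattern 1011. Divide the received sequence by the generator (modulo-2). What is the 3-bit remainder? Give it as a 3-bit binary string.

Modulo-2 division of 101101001010111 by 1011:
  pos 0: 1011 XOR 1011 = 0000
  pos 5: 1001 XOR 1011 = 0010
  pos 7: 1001 XOR 1011 = 0010
  pos 9: 1001 XOR 1011 = 0010
  pos 11: 1011 XOR 1011 = 0000
Remainder = 000 (zero — the frame passes the CRC check).

000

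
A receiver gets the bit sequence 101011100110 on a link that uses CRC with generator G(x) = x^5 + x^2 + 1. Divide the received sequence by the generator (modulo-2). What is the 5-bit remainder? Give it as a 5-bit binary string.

00000

Modulo-2 division of 101011100110 by 100101:
  pos 0: 101011 XOR 100101 = 001110
  pos 2: 111010 XOR 100101 = 011111
  pos 3: 111110 XOR 100101 = 011011
  pos 4: 110111 XOR 100101 = 010010
  pos 5: 100101 XOR 100101 = 000000
Remainder = 00000 (zero — the frame passes the CRC check).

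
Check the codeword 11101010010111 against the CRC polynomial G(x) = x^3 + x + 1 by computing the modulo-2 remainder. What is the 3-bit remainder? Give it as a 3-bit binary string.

000

Modulo-2 division of 11101010010111 by 1011:
  pos 0: 1110 XOR 1011 = 0101
  pos 1: 1011 XOR 1011 = 0000
  pos 6: 1001 XOR 1011 = 0010
  pos 8: 1001 XOR 1011 = 0010
  pos 10: 1011 XOR 1011 = 0000
Remainder = 000 (zero — the frame passes the CRC check).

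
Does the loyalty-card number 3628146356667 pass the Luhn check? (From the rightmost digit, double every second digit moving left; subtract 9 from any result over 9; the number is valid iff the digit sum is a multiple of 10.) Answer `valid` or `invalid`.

valid

From the right, keep odd positions and double even positions (subtract 9 from any doubled value over 9):
  doubled (positions 2,4,...): 3 3 6 8 7 3 → sum 30
  kept (positions 1,3,...): 7 6 5 6 1 2 3 → sum 30
Total = 60.
60 mod 10 = 0, so the number is valid.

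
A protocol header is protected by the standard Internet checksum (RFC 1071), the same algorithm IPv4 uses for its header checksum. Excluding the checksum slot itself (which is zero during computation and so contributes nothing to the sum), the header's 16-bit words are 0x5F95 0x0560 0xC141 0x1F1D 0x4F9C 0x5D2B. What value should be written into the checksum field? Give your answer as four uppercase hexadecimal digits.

0DE4

One's-complement addition (fold any carry out of bit 15 back into bit 0):
  0x5F95 + 0x0560 = 0x064F5
  0x64F5 + 0xC141 = 0x12636 → wrap carry → 0x2637
  0x2637 + 0x1F1D = 0x04554
  0x4554 + 0x4F9C = 0x094F0
  0x94F0 + 0x5D2B = 0x0F21B
One's-complement sum = 0xF21B.
Checksum = ~0xF21B & 0xFFFF = 0x0DE4.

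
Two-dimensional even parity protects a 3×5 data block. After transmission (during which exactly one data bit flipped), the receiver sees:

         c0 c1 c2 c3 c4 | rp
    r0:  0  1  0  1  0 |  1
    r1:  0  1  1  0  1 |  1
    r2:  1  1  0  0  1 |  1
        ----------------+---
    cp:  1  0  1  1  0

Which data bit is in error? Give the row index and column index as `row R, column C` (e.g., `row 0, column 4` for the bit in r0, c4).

Recompute each row's even parity and compare to rp:
  r0: data parity 0, sent rp 1 → mismatch
  r1: data parity 1, sent rp 1 → ok
  r2: data parity 1, sent rp 1 → ok
Recompute each column's even parity and compare to cp:
  c0: data parity 1, sent cp 1 → ok
  c1: data parity 1, sent cp 0 → mismatch
  c2: data parity 1, sent cp 1 → ok
  c3: data parity 1, sent cp 1 → ok
  c4: data parity 0, sent cp 0 → ok
Exactly one row (r0) and one column (c1) fail → the flipped bit is at their intersection.

row 0, column 1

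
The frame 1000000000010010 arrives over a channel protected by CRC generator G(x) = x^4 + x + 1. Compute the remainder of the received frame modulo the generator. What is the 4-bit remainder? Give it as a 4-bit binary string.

0000

Modulo-2 division of 1000000000010010 by 10011:
  pos 0: 10000 XOR 10011 = 00011
  pos 3: 11000 XOR 10011 = 01011
  pos 4: 10110 XOR 10011 = 00101
  pos 6: 10100 XOR 10011 = 00111
  pos 8: 11110 XOR 10011 = 01101
  pos 9: 11010 XOR 10011 = 01001
  pos 10: 10011 XOR 10011 = 00000
Remainder = 0000 (zero — the frame passes the CRC check).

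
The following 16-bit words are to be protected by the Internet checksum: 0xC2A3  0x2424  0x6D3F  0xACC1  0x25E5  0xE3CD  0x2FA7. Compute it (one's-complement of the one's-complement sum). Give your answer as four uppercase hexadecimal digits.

C5DC

One's-complement addition (fold any carry out of bit 15 back into bit 0):
  0xC2A3 + 0x2424 = 0x0E6C7
  0xE6C7 + 0x6D3F = 0x15406 → wrap carry → 0x5407
  0x5407 + 0xACC1 = 0x100C8 → wrap carry → 0x00C9
  0x00C9 + 0x25E5 = 0x026AE
  0x26AE + 0xE3CD = 0x10A7B → wrap carry → 0x0A7C
  0x0A7C + 0x2FA7 = 0x03A23
One's-complement sum = 0x3A23.
Checksum = ~0x3A23 & 0xFFFF = 0xC5DC.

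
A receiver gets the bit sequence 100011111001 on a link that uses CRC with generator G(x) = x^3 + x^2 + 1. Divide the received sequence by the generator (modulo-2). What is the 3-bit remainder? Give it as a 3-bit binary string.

Modulo-2 division of 100011111001 by 1101:
  pos 0: 1000 XOR 1101 = 0101
  pos 1: 1011 XOR 1101 = 0110
  pos 2: 1101 XOR 1101 = 0000
  pos 6: 1110 XOR 1101 = 0011
  pos 8: 1101 XOR 1101 = 0000
Remainder = 000 (zero — the frame passes the CRC check).

000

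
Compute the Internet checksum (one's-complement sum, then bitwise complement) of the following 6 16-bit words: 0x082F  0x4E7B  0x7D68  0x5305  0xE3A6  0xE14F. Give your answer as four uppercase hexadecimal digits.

13F1

One's-complement addition (fold any carry out of bit 15 back into bit 0):
  0x082F + 0x4E7B = 0x056AA
  0x56AA + 0x7D68 = 0x0D412
  0xD412 + 0x5305 = 0x12717 → wrap carry → 0x2718
  0x2718 + 0xE3A6 = 0x10ABE → wrap carry → 0x0ABF
  0x0ABF + 0xE14F = 0x0EC0E
One's-complement sum = 0xEC0E.
Checksum = ~0xEC0E & 0xFFFF = 0x13F1.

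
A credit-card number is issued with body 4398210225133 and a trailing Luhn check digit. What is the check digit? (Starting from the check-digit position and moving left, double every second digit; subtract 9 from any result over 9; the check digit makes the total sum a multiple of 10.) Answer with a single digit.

5

Partial digits right→left: 3 3 1 5 2 2 0 1 2 8 9 3 4
Double every second digit counting from the check-digit position (so the 1st, 3rd, 5th, ... of the partial from the right).
  doubled (with −9 where >9): 6 2 4 0 4 9 8 → sum 33
  kept as-is: 3 5 2 1 8 3 → sum 22
Total = 33 + 22 = 55.
Check digit = (10 − (55 mod 10)) mod 10 = 5.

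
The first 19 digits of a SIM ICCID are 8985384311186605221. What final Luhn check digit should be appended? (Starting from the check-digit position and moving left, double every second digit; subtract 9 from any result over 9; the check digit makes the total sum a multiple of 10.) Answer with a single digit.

Partial digits right→left: 1 2 2 5 0 6 6 8 1 1 1 3 4 8 3 5 8 9 8
Double every second digit counting from the check-digit position (so the 1st, 3rd, 5th, ... of the partial from the right).
  doubled (with −9 where >9): 2 4 0 3 2 2 8 6 7 7 → sum 41
  kept as-is: 2 5 6 8 1 3 8 5 9 → sum 47
Total = 41 + 47 = 88.
Check digit = (10 − (88 mod 10)) mod 10 = 2.

2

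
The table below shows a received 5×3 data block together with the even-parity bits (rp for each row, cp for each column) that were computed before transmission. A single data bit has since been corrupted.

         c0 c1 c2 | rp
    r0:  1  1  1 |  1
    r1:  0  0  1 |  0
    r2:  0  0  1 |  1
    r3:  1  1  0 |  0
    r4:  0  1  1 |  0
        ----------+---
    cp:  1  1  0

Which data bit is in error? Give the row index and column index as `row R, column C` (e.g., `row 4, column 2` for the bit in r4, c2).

row 1, column 0

Recompute each row's even parity and compare to rp:
  r0: data parity 1, sent rp 1 → ok
  r1: data parity 1, sent rp 0 → mismatch
  r2: data parity 1, sent rp 1 → ok
  r3: data parity 0, sent rp 0 → ok
  r4: data parity 0, sent rp 0 → ok
Recompute each column's even parity and compare to cp:
  c0: data parity 0, sent cp 1 → mismatch
  c1: data parity 1, sent cp 1 → ok
  c2: data parity 0, sent cp 0 → ok
Exactly one row (r1) and one column (c0) fail → the flipped bit is at their intersection.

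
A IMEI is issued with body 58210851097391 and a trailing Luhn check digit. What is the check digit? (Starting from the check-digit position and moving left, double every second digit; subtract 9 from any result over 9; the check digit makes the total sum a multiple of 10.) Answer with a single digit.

Partial digits right→left: 1 9 3 7 9 0 1 5 8 0 1 2 8 5
Double every second digit counting from the check-digit position (so the 1st, 3rd, 5th, ... of the partial from the right).
  doubled (with −9 where >9): 2 6 9 2 7 2 7 → sum 35
  kept as-is: 9 7 0 5 0 2 5 → sum 28
Total = 35 + 28 = 63.
Check digit = (10 − (63 mod 10)) mod 10 = 7.

7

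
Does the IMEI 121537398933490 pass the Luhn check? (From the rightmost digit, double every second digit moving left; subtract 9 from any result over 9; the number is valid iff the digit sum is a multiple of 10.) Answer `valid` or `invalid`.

From the right, keep odd positions and double even positions (subtract 9 from any doubled value over 9):
  doubled (positions 2,4,...): 9 6 9 9 5 1 4 → sum 43
  kept (positions 1,3,...): 0 4 3 8 3 3 1 1 → sum 23
Total = 66.
66 mod 10 = 6, so the number is invalid.

invalid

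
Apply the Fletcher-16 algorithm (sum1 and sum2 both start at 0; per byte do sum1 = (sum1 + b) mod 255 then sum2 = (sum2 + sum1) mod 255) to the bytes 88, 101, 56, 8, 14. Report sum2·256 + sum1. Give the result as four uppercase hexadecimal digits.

160C

Running sums (mod 255):
  after byte 0 (88): sum1=88, sum2=88
  after byte 1 (101): sum1=189, sum2=22
  after byte 2 (56): sum1=245, sum2=12
  after byte 3 (8): sum1=253, sum2=10
  after byte 4 (14): sum1=12, sum2=22
Checksum = sum2·256 + sum1 = 22·256 + 12 = 5644 = 0x160C.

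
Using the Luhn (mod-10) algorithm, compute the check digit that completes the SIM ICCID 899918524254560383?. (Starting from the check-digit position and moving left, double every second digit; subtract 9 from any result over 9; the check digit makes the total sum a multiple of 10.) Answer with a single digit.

9

Partial digits right→left: 3 8 3 0 6 5 4 5 2 4 2 5 8 1 9 9 9 8
Double every second digit counting from the check-digit position (so the 1st, 3rd, 5th, ... of the partial from the right).
  doubled (with −9 where >9): 6 6 3 8 4 4 7 9 9 → sum 56
  kept as-is: 8 0 5 5 4 5 1 9 8 → sum 45
Total = 56 + 45 = 101.
Check digit = (10 − (101 mod 10)) mod 10 = 9.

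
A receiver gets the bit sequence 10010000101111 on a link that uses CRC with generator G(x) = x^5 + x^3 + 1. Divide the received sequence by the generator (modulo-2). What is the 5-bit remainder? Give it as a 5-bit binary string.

Modulo-2 division of 10010000101111 by 101001:
  pos 0: 100100 XOR 101001 = 001101
  pos 2: 110100 XOR 101001 = 011101
  pos 3: 111011 XOR 101001 = 010010
  pos 4: 100100 XOR 101001 = 001101
  pos 6: 110111 XOR 101001 = 011110
  pos 7: 111101 XOR 101001 = 010100
  pos 8: 101001 XOR 101001 = 000000
Remainder = 00000 (zero — the frame passes the CRC check).

00000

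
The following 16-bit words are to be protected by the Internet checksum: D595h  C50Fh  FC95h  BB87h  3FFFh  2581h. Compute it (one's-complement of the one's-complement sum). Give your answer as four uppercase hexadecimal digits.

One's-complement addition (fold any carry out of bit 15 back into bit 0):
  0xD595 + 0xC50F = 0x19AA4 → wrap carry → 0x9AA5
  0x9AA5 + 0xFC95 = 0x1973A → wrap carry → 0x973B
  0x973B + 0xBB87 = 0x152C2 → wrap carry → 0x52C3
  0x52C3 + 0x3FFF = 0x092C2
  0x92C2 + 0x2581 = 0x0B843
One's-complement sum = 0xB843.
Checksum = ~0xB843 & 0xFFFF = 0x47BC.

47BC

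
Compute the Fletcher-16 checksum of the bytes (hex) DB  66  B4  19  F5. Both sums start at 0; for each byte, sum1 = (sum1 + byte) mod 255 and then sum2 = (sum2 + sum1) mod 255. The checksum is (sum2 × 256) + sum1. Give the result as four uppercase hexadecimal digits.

Running sums (mod 255):
  after byte 0 (DB): sum1=219, sum2=219
  after byte 1 (66): sum1=66, sum2=30
  after byte 2 (B4): sum1=246, sum2=21
  after byte 3 (19): sum1=16, sum2=37
  after byte 4 (F5): sum1=6, sum2=43
Checksum = sum2·256 + sum1 = 43·256 + 6 = 11014 = 0x2B06.

2B06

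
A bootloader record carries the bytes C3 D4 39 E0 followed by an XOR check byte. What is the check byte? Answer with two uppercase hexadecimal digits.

XOR the bytes together:
  start with 0xC3
  0xC3 ⊕ 0xD4 = 0x17
  0x17 ⊕ 0x39 = 0x2E
  0x2E ⊕ 0xE0 = 0xCE

CE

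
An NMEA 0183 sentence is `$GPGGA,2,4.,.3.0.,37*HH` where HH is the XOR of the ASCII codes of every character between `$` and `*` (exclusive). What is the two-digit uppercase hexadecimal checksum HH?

57

XOR the ASCII codes of the payload characters:
  'G' = 0x47 → acc = 0x47
  'P' = 0x50 → acc = 0x17
  'G' = 0x47 → acc = 0x50
  'G' = 0x47 → acc = 0x17
  'A' = 0x41 → acc = 0x56
  ',' = 0x2C → acc = 0x7A
  '2' = 0x32 → acc = 0x48
  ',' = 0x2C → acc = 0x64
  '4' = 0x34 → acc = 0x50
  '.' = 0x2E → acc = 0x7E
  ',' = 0x2C → acc = 0x52
  '.' = 0x2E → acc = 0x7C
  '3' = 0x33 → acc = 0x4F
  '.' = 0x2E → acc = 0x61
  '0' = 0x30 → acc = 0x51
  '.' = 0x2E → acc = 0x7F
  ',' = 0x2C → acc = 0x53
  '3' = 0x33 → acc = 0x60
  '7' = 0x37 → acc = 0x57
Checksum = 0x57.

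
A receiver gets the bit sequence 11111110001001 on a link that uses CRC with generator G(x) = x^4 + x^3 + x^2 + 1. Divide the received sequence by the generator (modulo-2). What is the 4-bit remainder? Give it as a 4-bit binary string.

0010

Modulo-2 division of 11111110001001 by 11101:
  pos 0: 11111 XOR 11101 = 00010
  pos 3: 10110 XOR 11101 = 01011
  pos 4: 10110 XOR 11101 = 01011
  pos 5: 10110 XOR 11101 = 01011
  pos 6: 10111 XOR 11101 = 01010
  pos 7: 10100 XOR 11101 = 01001
  pos 8: 10010 XOR 11101 = 01111
  pos 9: 11111 XOR 11101 = 00010
Remainder = 0010 (nonzero — an error is detected).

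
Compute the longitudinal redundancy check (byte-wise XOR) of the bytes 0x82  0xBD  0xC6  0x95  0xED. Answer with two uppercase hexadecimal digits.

XOR the bytes together:
  start with 0x82
  0x82 ⊕ 0xBD = 0x3F
  0x3F ⊕ 0xC6 = 0xF9
  0xF9 ⊕ 0x95 = 0x6C
  0x6C ⊕ 0xED = 0x81

81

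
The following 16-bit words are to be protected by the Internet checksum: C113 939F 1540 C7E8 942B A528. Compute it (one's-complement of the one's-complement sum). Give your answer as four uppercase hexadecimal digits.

94CF

One's-complement addition (fold any carry out of bit 15 back into bit 0):
  0xC113 + 0x939F = 0x154B2 → wrap carry → 0x54B3
  0x54B3 + 0x1540 = 0x069F3
  0x69F3 + 0xC7E8 = 0x131DB → wrap carry → 0x31DC
  0x31DC + 0x942B = 0x0C607
  0xC607 + 0xA528 = 0x16B2F → wrap carry → 0x6B30
One's-complement sum = 0x6B30.
Checksum = ~0x6B30 & 0xFFFF = 0x94CF.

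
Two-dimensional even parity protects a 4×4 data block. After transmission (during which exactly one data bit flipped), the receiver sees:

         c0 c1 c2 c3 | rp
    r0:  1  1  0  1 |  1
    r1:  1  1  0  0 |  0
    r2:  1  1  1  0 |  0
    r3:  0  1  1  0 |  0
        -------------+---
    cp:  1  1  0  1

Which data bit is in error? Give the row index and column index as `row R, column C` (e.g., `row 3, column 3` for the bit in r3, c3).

row 2, column 1

Recompute each row's even parity and compare to rp:
  r0: data parity 1, sent rp 1 → ok
  r1: data parity 0, sent rp 0 → ok
  r2: data parity 1, sent rp 0 → mismatch
  r3: data parity 0, sent rp 0 → ok
Recompute each column's even parity and compare to cp:
  c0: data parity 1, sent cp 1 → ok
  c1: data parity 0, sent cp 1 → mismatch
  c2: data parity 0, sent cp 0 → ok
  c3: data parity 1, sent cp 1 → ok
Exactly one row (r2) and one column (c1) fail → the flipped bit is at their intersection.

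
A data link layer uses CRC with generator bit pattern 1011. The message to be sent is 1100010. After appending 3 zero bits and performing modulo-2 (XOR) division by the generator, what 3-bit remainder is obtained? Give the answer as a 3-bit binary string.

Append 3 zeros: 1100010000. Divide by 1011 (XOR where the leading bit is 1):
  pos 0: 1100 XOR 1011 = 0111
  pos 1: 1110 XOR 1011 = 0101
  pos 2: 1011 XOR 1011 = 0000
Remainder (last 3 bits) = 000. This is the CRC / FCS.

000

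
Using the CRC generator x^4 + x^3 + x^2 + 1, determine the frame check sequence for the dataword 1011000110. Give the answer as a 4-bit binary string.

Append 4 zeros: 10110001100000. Divide by 11101 (XOR where the leading bit is 1):
  pos 0: 10110 XOR 11101 = 01011
  pos 1: 10110 XOR 11101 = 01011
  pos 2: 10110 XOR 11101 = 01011
  pos 3: 10111 XOR 11101 = 01010
  pos 4: 10101 XOR 11101 = 01000
  pos 5: 10000 XOR 11101 = 01101
  pos 6: 11010 XOR 11101 = 00111
  pos 8: 11100 XOR 11101 = 00001
Remainder (last 4 bits) = 0010. This is the CRC / FCS.

0010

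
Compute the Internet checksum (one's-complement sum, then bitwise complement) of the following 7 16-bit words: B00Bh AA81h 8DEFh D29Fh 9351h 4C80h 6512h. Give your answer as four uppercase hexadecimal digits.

FFFE

One's-complement addition (fold any carry out of bit 15 back into bit 0):
  0xB00B + 0xAA81 = 0x15A8C → wrap carry → 0x5A8D
  0x5A8D + 0x8DEF = 0x0E87C
  0xE87C + 0xD29F = 0x1BB1B → wrap carry → 0xBB1C
  0xBB1C + 0x9351 = 0x14E6D → wrap carry → 0x4E6E
  0x4E6E + 0x4C80 = 0x09AEE
  0x9AEE + 0x6512 = 0x10000 → wrap carry → 0x0001
One's-complement sum = 0x0001.
Checksum = ~0x0001 & 0xFFFF = 0xFFFE.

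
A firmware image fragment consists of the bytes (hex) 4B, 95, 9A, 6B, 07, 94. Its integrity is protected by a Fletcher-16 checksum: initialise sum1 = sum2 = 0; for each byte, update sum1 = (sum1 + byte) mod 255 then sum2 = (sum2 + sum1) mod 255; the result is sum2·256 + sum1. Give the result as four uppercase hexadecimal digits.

Running sums (mod 255):
  after byte 0 (4B): sum1=75, sum2=75
  after byte 1 (95): sum1=224, sum2=44
  after byte 2 (9A): sum1=123, sum2=167
  after byte 3 (6B): sum1=230, sum2=142
  after byte 4 (07): sum1=237, sum2=124
  after byte 5 (94): sum1=130, sum2=254
Checksum = sum2·256 + sum1 = 254·256 + 130 = 65154 = 0xFE82.

FE82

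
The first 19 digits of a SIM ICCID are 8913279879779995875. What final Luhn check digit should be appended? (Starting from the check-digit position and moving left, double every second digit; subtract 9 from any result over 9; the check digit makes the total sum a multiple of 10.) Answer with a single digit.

Partial digits right→left: 5 7 8 5 9 9 9 7 7 9 7 8 9 7 2 3 1 9 8
Double every second digit counting from the check-digit position (so the 1st, 3rd, 5th, ... of the partial from the right).
  doubled (with −9 where >9): 1 7 9 9 5 5 9 4 2 7 → sum 58
  kept as-is: 7 5 9 7 9 8 7 3 9 → sum 64
Total = 58 + 64 = 122.
Check digit = (10 − (122 mod 10)) mod 10 = 8.

8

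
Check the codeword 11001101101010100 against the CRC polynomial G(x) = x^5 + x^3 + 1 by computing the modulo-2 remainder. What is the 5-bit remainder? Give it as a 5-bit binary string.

Modulo-2 division of 11001101101010100 by 101001:
  pos 0: 110011 XOR 101001 = 011010
  pos 1: 110100 XOR 101001 = 011101
  pos 2: 111011 XOR 101001 = 010010
  pos 3: 100101 XOR 101001 = 001100
  pos 5: 110001 XOR 101001 = 011000
  pos 6: 110000 XOR 101001 = 011001
  pos 7: 110011 XOR 101001 = 011010
  pos 8: 110100 XOR 101001 = 011101
  pos 9: 111011 XOR 101001 = 010010
  pos 10: 100100 XOR 101001 = 001101
Remainder = 11010 (nonzero — an error is detected).

11010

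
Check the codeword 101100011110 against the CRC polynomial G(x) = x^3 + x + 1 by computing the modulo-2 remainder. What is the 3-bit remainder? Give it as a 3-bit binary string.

011

Modulo-2 division of 101100011110 by 1011:
  pos 0: 1011 XOR 1011 = 0000
  pos 7: 1111 XOR 1011 = 0100
  pos 8: 1000 XOR 1011 = 0011
Remainder = 011 (nonzero — an error is detected).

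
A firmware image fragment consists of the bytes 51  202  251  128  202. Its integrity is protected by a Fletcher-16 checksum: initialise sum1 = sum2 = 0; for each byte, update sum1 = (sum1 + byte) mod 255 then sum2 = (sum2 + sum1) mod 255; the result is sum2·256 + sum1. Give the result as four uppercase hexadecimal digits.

EA45

Running sums (mod 255):
  after byte 0 (51): sum1=51, sum2=51
  after byte 1 (202): sum1=253, sum2=49
  after byte 2 (251): sum1=249, sum2=43
  after byte 3 (128): sum1=122, sum2=165
  after byte 4 (202): sum1=69, sum2=234
Checksum = sum2·256 + sum1 = 234·256 + 69 = 59973 = 0xEA45.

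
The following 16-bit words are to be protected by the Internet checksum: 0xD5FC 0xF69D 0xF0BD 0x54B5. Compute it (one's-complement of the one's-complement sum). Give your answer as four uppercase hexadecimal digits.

One's-complement addition (fold any carry out of bit 15 back into bit 0):
  0xD5FC + 0xF69D = 0x1CC99 → wrap carry → 0xCC9A
  0xCC9A + 0xF0BD = 0x1BD57 → wrap carry → 0xBD58
  0xBD58 + 0x54B5 = 0x1120D → wrap carry → 0x120E
One's-complement sum = 0x120E.
Checksum = ~0x120E & 0xFFFF = 0xEDF1.

EDF1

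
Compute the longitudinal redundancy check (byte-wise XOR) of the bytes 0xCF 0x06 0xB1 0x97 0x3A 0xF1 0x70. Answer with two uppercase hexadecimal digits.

XOR the bytes together:
  start with 0xCF
  0xCF ⊕ 0x06 = 0xC9
  0xC9 ⊕ 0xB1 = 0x78
  0x78 ⊕ 0x97 = 0xEF
  0xEF ⊕ 0x3A = 0xD5
  0xD5 ⊕ 0xF1 = 0x24
  0x24 ⊕ 0x70 = 0x54

54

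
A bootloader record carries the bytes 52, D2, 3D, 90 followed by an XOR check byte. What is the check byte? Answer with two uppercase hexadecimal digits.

XOR the bytes together:
  start with 0x52
  0x52 ⊕ 0xD2 = 0x80
  0x80 ⊕ 0x3D = 0xBD
  0xBD ⊕ 0x90 = 0x2D

2D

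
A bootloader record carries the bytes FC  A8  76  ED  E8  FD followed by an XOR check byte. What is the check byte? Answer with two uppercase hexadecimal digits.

XOR the bytes together:
  start with 0xFC
  0xFC ⊕ 0xA8 = 0x54
  0x54 ⊕ 0x76 = 0x22
  0x22 ⊕ 0xED = 0xCF
  0xCF ⊕ 0xE8 = 0x27
  0x27 ⊕ 0xFD = 0xDA

DA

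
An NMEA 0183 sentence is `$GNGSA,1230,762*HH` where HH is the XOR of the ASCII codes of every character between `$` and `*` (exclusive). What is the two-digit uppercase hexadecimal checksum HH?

XOR the ASCII codes of the payload characters:
  'G' = 0x47 → acc = 0x47
  'N' = 0x4E → acc = 0x09
  'G' = 0x47 → acc = 0x4E
  'S' = 0x53 → acc = 0x1D
  'A' = 0x41 → acc = 0x5C
  ',' = 0x2C → acc = 0x70
  '1' = 0x31 → acc = 0x41
  '2' = 0x32 → acc = 0x73
  '3' = 0x33 → acc = 0x40
  '0' = 0x30 → acc = 0x70
  ',' = 0x2C → acc = 0x5C
  '7' = 0x37 → acc = 0x6B
  '6' = 0x36 → acc = 0x5D
  '2' = 0x32 → acc = 0x6F
Checksum = 0x6F.

6F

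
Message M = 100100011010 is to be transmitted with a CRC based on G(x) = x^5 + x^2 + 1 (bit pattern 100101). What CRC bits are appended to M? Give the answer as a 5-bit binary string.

11010

Append 5 zeros: 10010001101000000. Divide by 100101 (XOR where the leading bit is 1):
  pos 0: 100100 XOR 100101 = 000001
  pos 5: 101101 XOR 100101 = 001000
  pos 7: 100000 XOR 100101 = 000101
  pos 10: 101000 XOR 100101 = 001101
Remainder (last 5 bits) = 11010. This is the CRC / FCS.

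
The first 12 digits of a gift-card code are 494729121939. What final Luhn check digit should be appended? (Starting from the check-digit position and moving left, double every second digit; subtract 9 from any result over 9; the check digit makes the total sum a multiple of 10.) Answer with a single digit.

Partial digits right→left: 9 3 9 1 2 1 9 2 7 4 9 4
Double every second digit counting from the check-digit position (so the 1st, 3rd, 5th, ... of the partial from the right).
  doubled (with −9 where >9): 9 9 4 9 5 9 → sum 45
  kept as-is: 3 1 1 2 4 4 → sum 15
Total = 45 + 15 = 60.
Check digit = (10 − (60 mod 10)) mod 10 = 0.

0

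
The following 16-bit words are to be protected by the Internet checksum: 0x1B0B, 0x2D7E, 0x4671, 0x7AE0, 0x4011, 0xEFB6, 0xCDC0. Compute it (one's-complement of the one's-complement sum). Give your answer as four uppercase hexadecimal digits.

F89B

One's-complement addition (fold any carry out of bit 15 back into bit 0):
  0x1B0B + 0x2D7E = 0x04889
  0x4889 + 0x4671 = 0x08EFA
  0x8EFA + 0x7AE0 = 0x109DA → wrap carry → 0x09DB
  0x09DB + 0x4011 = 0x049EC
  0x49EC + 0xEFB6 = 0x139A2 → wrap carry → 0x39A3
  0x39A3 + 0xCDC0 = 0x10763 → wrap carry → 0x0764
One's-complement sum = 0x0764.
Checksum = ~0x0764 & 0xFFFF = 0xF89B.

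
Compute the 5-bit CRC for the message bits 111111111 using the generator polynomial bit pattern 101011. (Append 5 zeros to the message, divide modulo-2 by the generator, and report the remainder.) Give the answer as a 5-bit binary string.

10011

Append 5 zeros: 11111111100000. Divide by 101011 (XOR where the leading bit is 1):
  pos 0: 111111 XOR 101011 = 010100
  pos 1: 101001 XOR 101011 = 000010
  pos 5: 101100 XOR 101011 = 000111
  pos 8: 111000 XOR 101011 = 010011
Remainder (last 5 bits) = 10011. This is the CRC / FCS.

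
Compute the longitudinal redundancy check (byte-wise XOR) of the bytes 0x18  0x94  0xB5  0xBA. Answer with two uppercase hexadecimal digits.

XOR the bytes together:
  start with 0x18
  0x18 ⊕ 0x94 = 0x8C
  0x8C ⊕ 0xB5 = 0x39
  0x39 ⊕ 0xBA = 0x83

83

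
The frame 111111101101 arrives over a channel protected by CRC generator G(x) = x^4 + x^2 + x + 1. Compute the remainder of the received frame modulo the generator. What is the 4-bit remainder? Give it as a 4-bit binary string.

0000

Modulo-2 division of 111111101101 by 10111:
  pos 0: 11111 XOR 10111 = 01000
  pos 1: 10001 XOR 10111 = 00110
  pos 3: 11010 XOR 10111 = 01101
  pos 4: 11011 XOR 10111 = 01100
  pos 5: 11001 XOR 10111 = 01110
  pos 6: 11100 XOR 10111 = 01011
  pos 7: 10111 XOR 10111 = 00000
Remainder = 0000 (zero — the frame passes the CRC check).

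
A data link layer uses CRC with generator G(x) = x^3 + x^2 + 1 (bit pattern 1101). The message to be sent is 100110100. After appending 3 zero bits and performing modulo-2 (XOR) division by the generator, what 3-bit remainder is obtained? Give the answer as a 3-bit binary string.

Append 3 zeros: 100110100000. Divide by 1101 (XOR where the leading bit is 1):
  pos 0: 1001 XOR 1101 = 0100
  pos 1: 1001 XOR 1101 = 0100
  pos 2: 1000 XOR 1101 = 0101
  pos 3: 1011 XOR 1101 = 0110
  pos 4: 1100 XOR 1101 = 0001
  pos 7: 1000 XOR 1101 = 0101
  pos 8: 1010 XOR 1101 = 0111
Remainder (last 3 bits) = 111. This is the CRC / FCS.

111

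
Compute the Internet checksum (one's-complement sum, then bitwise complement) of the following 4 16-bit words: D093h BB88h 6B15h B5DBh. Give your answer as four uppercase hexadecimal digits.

One's-complement addition (fold any carry out of bit 15 back into bit 0):
  0xD093 + 0xBB88 = 0x18C1B → wrap carry → 0x8C1C
  0x8C1C + 0x6B15 = 0x0F731
  0xF731 + 0xB5DB = 0x1AD0C → wrap carry → 0xAD0D
One's-complement sum = 0xAD0D.
Checksum = ~0xAD0D & 0xFFFF = 0x52F2.

52F2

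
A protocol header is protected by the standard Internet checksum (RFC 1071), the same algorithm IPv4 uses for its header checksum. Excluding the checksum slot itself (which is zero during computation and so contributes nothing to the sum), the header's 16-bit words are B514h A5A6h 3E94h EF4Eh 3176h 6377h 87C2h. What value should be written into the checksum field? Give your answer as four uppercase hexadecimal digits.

One's-complement addition (fold any carry out of bit 15 back into bit 0):
  0xB514 + 0xA5A6 = 0x15ABA → wrap carry → 0x5ABB
  0x5ABB + 0x3E94 = 0x0994F
  0x994F + 0xEF4E = 0x1889D → wrap carry → 0x889E
  0x889E + 0x3176 = 0x0BA14
  0xBA14 + 0x6377 = 0x11D8B → wrap carry → 0x1D8C
  0x1D8C + 0x87C2 = 0x0A54E
One's-complement sum = 0xA54E.
Checksum = ~0xA54E & 0xFFFF = 0x5AB1.

5AB1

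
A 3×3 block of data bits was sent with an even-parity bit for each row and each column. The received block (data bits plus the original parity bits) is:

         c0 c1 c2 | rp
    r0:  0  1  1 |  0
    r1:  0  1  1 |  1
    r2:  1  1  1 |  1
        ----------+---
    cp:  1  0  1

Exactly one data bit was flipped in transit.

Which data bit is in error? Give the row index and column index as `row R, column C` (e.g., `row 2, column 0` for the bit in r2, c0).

row 1, column 1

Recompute each row's even parity and compare to rp:
  r0: data parity 0, sent rp 0 → ok
  r1: data parity 0, sent rp 1 → mismatch
  r2: data parity 1, sent rp 1 → ok
Recompute each column's even parity and compare to cp:
  c0: data parity 1, sent cp 1 → ok
  c1: data parity 1, sent cp 0 → mismatch
  c2: data parity 1, sent cp 1 → ok
Exactly one row (r1) and one column (c1) fail → the flipped bit is at their intersection.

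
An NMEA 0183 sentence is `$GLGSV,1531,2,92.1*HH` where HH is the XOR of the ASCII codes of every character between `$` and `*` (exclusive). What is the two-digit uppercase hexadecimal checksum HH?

45

XOR the ASCII codes of the payload characters:
  'G' = 0x47 → acc = 0x47
  'L' = 0x4C → acc = 0x0B
  'G' = 0x47 → acc = 0x4C
  'S' = 0x53 → acc = 0x1F
  'V' = 0x56 → acc = 0x49
  ',' = 0x2C → acc = 0x65
  '1' = 0x31 → acc = 0x54
  '5' = 0x35 → acc = 0x61
  '3' = 0x33 → acc = 0x52
  '1' = 0x31 → acc = 0x63
  ',' = 0x2C → acc = 0x4F
  '2' = 0x32 → acc = 0x7D
  ',' = 0x2C → acc = 0x51
  '9' = 0x39 → acc = 0x68
  '2' = 0x32 → acc = 0x5A
  '.' = 0x2E → acc = 0x74
  '1' = 0x31 → acc = 0x45
Checksum = 0x45.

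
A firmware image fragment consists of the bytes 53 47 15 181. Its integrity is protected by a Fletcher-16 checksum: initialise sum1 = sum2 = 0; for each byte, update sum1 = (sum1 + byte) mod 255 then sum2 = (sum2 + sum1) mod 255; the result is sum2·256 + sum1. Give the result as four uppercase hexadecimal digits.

Running sums (mod 255):
  after byte 0 (53): sum1=53, sum2=53
  after byte 1 (47): sum1=100, sum2=153
  after byte 2 (15): sum1=115, sum2=13
  after byte 3 (181): sum1=41, sum2=54
Checksum = sum2·256 + sum1 = 54·256 + 41 = 13865 = 0x3629.

3629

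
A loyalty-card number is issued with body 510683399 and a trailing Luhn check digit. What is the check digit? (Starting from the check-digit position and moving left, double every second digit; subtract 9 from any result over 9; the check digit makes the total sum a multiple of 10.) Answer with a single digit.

8

Partial digits right→left: 9 9 3 3 8 6 0 1 5
Double every second digit counting from the check-digit position (so the 1st, 3rd, 5th, ... of the partial from the right).
  doubled (with −9 where >9): 9 6 7 0 1 → sum 23
  kept as-is: 9 3 6 1 → sum 19
Total = 23 + 19 = 42.
Check digit = (10 − (42 mod 10)) mod 10 = 8.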